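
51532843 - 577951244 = -526418401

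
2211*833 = 1841763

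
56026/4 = 14006+1/2 = 14006.50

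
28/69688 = 7/17422 ≈ 0.000402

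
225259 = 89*2531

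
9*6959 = 62631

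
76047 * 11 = 836517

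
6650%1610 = 210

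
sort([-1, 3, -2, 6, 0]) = [-2, -1, 0, 3, 6]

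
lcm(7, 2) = 14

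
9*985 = 8865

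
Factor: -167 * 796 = -1 * 2^2 * 167^1 * 199^1 = -132932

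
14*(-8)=-112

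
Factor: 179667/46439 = 3^2 * 19963^1 * 46439^(-1)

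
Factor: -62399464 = -1*2^3*37^1*210809^1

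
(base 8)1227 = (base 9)816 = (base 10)663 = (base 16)297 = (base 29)mp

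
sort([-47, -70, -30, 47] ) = [-70, -47, -30, 47] 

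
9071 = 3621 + 5450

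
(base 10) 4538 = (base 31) 4mc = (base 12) 2762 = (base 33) 45h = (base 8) 10672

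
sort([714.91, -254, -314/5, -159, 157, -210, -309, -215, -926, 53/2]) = [-926, -309, -254, -215, -210, -159, -314/5, 53/2, 157, 714.91]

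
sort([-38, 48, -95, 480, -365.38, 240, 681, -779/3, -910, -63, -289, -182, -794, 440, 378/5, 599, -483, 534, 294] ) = [-910, -794, -483, -365.38, -289, -779/3, -182, -95, -63, -38, 48, 378/5, 240, 294, 440, 480, 534, 599, 681] 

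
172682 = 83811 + 88871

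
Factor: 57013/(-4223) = -1*11^1*41^(-1)*71^1*73^1*103^(-1) 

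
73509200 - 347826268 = -274317068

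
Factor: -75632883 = -1 * 3^1 * 67^1 * 376283^1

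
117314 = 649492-532178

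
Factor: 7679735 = 5^1 * 7^1 * 59^1 * 3719^1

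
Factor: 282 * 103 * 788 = 2^3 * 3^1 * 47^1 * 103^1 * 197^1 = 22888248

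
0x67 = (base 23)4b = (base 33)34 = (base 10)103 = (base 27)3m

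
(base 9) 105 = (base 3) 10012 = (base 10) 86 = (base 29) 2s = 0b1010110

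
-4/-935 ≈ 0.00428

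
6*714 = 4284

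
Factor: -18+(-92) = -1*2^1*5^1*11^1 = -110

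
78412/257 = 305 + 27/257 ≈ 305.11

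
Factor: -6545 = -1*5^1*7^1*11^1*17^1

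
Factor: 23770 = 2^1*5^1*2377^1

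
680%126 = 50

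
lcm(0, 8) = 0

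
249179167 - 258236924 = -9057757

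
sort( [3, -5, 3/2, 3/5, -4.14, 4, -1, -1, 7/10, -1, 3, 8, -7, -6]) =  [-7, -6, -5, -4.14, -1, -1, -1, 3/5, 7/10, 3/2, 3, 3, 4, 8]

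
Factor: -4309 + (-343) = -1*2^2*1163^1 = -4652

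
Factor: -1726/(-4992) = 2^(-6)*3^(-1)*13^(-1)*863^1 = 863/2496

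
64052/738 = 86+292/369 ≈ 86.79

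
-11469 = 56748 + -68217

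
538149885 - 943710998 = -405561113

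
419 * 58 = 24302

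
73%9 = 1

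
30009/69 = 10003/23 ≈ 434.91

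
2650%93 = 46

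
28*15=420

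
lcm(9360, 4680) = 9360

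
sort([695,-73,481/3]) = [-73,481/3,695]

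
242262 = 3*80754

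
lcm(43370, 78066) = 390330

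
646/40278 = 323/20139 ≈ 0.0160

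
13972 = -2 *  (-6986)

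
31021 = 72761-41740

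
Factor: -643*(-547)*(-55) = -1*5^1*11^1*547^1*643^1 = -19344655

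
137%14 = 11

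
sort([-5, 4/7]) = [-5, 4/7]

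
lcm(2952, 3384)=138744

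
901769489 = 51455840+850313649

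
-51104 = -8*6388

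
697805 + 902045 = 1599850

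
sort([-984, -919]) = [-984, -919]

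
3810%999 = 813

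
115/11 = 10 + 5/11≈10.45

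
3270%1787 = 1483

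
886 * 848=751328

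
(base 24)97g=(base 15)18cd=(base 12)3134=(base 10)5368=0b1010011111000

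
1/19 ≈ 0.0526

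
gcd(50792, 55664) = 56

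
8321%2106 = 2003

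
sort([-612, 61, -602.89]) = [-612, -602.89, 61]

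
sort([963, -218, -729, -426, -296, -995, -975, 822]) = [-995, -975, -729, -426, -296, -218, 822, 963]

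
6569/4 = 1642 + 1/4 = 1642.25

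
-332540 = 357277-689817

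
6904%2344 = 2216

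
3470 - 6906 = -3436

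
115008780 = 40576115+74432665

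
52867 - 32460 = 20407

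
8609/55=156 + 29/55 ≈ 156.53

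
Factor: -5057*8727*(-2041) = 3^1*13^2*157^1*389^1*2909^1 = 90074307999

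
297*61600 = 18295200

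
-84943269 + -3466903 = -88410172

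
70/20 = 7/2 = 3.50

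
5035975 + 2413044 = 7449019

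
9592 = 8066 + 1526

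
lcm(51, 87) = 1479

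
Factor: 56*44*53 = 2^5*7^1*11^1*53^1 = 130592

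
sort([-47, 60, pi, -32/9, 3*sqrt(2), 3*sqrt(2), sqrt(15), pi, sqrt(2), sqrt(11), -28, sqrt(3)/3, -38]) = [-47, -38, -28, -32/9, sqrt(3)/3, sqrt(2), pi, pi, sqrt(11), sqrt(15), 3*sqrt(2), 3*sqrt(2), 60]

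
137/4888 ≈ 0.0280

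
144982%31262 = 19934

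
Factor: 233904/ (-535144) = -1 * 2^1 * 3^1 * 11^1 * 151^ (-1) = -66/151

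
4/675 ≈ 0.00593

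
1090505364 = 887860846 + 202644518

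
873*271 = 236583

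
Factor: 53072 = 2^4 * 31^1 * 107^1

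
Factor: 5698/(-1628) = -1 * 2^(-1) * 7^1 = -7/2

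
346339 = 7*49477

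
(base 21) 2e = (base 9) 62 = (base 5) 211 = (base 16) 38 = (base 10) 56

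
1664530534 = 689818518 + 974712016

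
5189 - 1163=4026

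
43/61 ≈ 0.705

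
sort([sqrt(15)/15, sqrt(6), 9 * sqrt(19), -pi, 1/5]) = [-pi, 1/5, sqrt(15)/15, sqrt(6), 9 * sqrt(19)]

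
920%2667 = 920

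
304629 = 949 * 321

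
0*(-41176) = 0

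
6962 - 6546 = 416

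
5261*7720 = 40614920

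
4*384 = 1536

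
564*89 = 50196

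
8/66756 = 2/16689 ≈ 0.000120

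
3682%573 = 244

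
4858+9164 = 14022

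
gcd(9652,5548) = 76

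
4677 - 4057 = 620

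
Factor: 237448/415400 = 5^(-2)*31^(-1)*443^1 = 443/775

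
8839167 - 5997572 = 2841595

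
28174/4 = 14087/2 = 7043.50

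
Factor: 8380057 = 7^1 * 239^1 * 5009^1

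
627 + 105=732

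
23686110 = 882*26855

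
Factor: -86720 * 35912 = -1 * 2^9 * 5^1 * 67^2 * 271^1 = -3114288640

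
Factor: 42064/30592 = 2^(-3)*11^1 = 11/8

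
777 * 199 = 154623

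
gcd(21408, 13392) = 48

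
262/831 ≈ 0.315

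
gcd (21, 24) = 3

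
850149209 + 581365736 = 1431514945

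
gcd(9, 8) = 1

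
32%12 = 8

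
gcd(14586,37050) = 78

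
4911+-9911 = -5000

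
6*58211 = 349266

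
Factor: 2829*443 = 3^1*23^1*41^1*443^1 = 1253247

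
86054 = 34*2531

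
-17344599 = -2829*6131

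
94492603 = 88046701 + 6445902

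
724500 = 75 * 9660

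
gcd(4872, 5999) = 7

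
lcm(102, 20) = 1020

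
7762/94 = 3881/47 ≈ 82.57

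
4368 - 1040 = 3328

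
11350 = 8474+2876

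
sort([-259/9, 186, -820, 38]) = [-820, -259/9, 38, 186]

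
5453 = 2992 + 2461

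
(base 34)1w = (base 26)2e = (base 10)66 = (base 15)46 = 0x42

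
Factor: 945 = 3^3*5^1*7^1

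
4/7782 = 2/3891 ≈ 0.000514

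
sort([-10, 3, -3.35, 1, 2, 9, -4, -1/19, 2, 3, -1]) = [-10, -4, -3.35, -1, -1/19, 1, 2, 2, 3, 3, 9]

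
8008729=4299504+3709225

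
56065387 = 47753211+8312176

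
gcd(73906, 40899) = 1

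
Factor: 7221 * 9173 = 3^1 * 29^1 * 83^1 * 9173^1 = 66238233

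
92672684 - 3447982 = 89224702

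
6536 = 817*8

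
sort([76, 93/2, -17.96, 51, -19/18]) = [-17.96, -19/18, 93/2, 51, 76]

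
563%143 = 134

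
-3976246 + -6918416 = -10894662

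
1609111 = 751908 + 857203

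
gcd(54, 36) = 18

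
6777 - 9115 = -2338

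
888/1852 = 222/463≈0.479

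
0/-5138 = 0 = 0.00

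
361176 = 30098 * 12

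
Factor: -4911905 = -1*5^1*982381^1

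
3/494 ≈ 0.00607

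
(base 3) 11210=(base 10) 129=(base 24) 59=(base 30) 49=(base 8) 201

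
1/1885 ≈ 0.000531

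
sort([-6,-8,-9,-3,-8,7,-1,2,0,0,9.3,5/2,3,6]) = [-9,-8,-8,-6,-3,-1,0,0,2,5/2,3,6,7,9.3]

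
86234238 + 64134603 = 150368841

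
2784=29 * 96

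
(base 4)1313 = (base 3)11102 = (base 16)77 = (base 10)119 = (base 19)65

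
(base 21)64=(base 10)130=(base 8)202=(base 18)74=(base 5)1010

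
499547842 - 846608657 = -347060815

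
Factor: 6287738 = 2^1 * 103^1 * 131^1 * 233^1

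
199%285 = 199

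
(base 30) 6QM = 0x183A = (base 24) AIA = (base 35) 527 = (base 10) 6202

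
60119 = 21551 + 38568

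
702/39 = 18 = 18.00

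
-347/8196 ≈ -0.0423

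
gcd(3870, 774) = 774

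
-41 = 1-42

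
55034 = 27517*2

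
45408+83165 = 128573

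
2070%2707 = 2070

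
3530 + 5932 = 9462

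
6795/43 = 158 + 1/43 ≈ 158.02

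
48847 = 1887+46960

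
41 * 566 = 23206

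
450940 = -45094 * (-10)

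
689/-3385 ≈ -0.204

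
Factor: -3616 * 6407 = -1 * 2^5 * 43^1 * 113^1 * 149^1 = -23167712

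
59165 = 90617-31452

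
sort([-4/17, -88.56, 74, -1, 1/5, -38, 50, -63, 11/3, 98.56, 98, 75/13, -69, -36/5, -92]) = [-92, -88.56, -69, -63, -38, -36/5, -1, -4/17, 1/5, 11/3, 75/13, 50, 74, 98, 98.56]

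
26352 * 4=105408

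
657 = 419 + 238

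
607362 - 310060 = 297302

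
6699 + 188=6887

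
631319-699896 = -68577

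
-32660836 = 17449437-50110273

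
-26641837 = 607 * (-43891) 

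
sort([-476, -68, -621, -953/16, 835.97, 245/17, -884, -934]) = [-934, -884, -621, -476, -68, -953/16, 245/17, 835.97]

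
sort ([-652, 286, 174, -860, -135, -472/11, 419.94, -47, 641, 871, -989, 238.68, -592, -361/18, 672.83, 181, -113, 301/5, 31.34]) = [-989, -860, -652, -592, -135, -113, -47, -472/11, -361/18, 31.34, 301/5, 174, 181, 238.68, 286, 419.94, 641, 672.83, 871]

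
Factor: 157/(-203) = -1*7^(-1)*29^(-1)*157^1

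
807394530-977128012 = -169733482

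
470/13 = 36+2/13 ≈ 36.15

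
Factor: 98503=137^1*719^1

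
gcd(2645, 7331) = 1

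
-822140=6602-828742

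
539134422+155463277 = 694597699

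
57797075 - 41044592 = 16752483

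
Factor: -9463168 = -1 * 2^7 * 11^2 * 13^1 * 47^1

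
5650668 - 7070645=-1419977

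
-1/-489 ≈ 0.00204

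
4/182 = 2/91 ≈ 0.0220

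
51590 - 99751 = -48161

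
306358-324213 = -17855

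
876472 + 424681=1301153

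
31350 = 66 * 475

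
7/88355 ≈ 0.0000792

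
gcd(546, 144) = 6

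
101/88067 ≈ 0.00115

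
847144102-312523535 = 534620567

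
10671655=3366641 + 7305014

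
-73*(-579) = 42267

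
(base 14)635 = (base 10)1223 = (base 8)2307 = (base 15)568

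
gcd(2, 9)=1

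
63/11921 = 9/1703 ≈ 0.00528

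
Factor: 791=7^1*113^1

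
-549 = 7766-8315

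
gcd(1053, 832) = 13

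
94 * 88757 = 8343158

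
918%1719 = 918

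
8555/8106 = 1 + 449/8106 ≈ 1.06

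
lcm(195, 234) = 1170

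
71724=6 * 11954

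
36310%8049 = 4114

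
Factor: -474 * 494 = -1 * 2^2 * 3^1 * 13^1 * 19^1 * 79^1 = -234156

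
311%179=132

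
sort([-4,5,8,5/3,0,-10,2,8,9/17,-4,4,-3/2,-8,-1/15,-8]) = [-10,-8,-8,-4,-4,-3/2,-1/15,0,9/17,5/3,2,4,5,8,8]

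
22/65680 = 11/32840 ≈ 0.000335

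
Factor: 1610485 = 5^1 * 322097^1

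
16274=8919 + 7355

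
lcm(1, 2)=2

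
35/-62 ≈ -0.565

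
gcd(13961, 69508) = 1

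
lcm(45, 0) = 0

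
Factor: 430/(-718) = -1*5^1*43^1*359^(-1) = -215/359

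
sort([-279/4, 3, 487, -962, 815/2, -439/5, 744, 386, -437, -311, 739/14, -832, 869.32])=[-962, -832, -437, -311, -439/5, -279/4, 3, 739/14, 386, 815/2, 487, 744, 869.32]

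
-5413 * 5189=-28088057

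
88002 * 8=704016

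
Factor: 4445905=5^1 * 19^1 * 53^1 * 883^1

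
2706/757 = 3+435/757 ≈ 3.57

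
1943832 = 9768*199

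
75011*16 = 1200176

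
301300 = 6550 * 46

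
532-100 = 432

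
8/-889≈-0.00900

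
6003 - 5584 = 419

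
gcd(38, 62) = 2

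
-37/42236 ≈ -0.000876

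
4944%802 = 132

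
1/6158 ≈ 0.000162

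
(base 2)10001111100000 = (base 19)1687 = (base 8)21740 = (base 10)9184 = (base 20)12j4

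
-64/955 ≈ -0.0670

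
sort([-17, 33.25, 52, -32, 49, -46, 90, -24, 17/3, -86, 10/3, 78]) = [-86, -46, -32, -24, -17, 10/3, 17/3, 33.25, 49, 52, 78, 90]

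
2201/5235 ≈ 0.420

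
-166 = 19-185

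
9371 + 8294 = 17665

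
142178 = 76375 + 65803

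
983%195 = 8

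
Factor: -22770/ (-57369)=2^1*3^1*5^1*11^1*13^ (-1)*23^1*1471^ (-1)=7590/19123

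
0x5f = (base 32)2v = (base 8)137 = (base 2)1011111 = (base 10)95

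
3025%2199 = 826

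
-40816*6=-244896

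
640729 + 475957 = 1116686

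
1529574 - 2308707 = -779133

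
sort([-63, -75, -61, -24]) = [-75, -63, -61, -24]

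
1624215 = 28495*57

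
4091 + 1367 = 5458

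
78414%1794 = 1272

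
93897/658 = 142 + 461/658 ≈ 142.70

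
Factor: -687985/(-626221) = 5^1*19^(-1)*23^(-1)*1433^(-1)*137597^1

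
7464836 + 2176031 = 9640867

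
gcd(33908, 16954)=16954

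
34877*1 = 34877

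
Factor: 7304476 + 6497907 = 7^1*167^1*11807^1 = 13802383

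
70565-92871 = -22306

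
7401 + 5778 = 13179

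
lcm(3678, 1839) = 3678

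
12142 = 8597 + 3545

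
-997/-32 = 31 + 5/32 ≈ 31.16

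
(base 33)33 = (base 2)1100110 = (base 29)3f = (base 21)4i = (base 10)102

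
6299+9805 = 16104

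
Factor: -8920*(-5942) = 2^4*5^1*223^1*2971^1 = 53002640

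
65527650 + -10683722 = 54843928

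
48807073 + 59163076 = 107970149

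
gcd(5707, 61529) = 13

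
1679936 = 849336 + 830600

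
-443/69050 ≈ -0.00642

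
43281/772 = 56 + 49/772 ≈ 56.06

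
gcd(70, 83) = 1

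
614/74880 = 307/37440 ≈ 0.00820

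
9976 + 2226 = 12202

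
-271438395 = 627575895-899014290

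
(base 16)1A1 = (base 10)417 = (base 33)CL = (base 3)120110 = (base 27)FC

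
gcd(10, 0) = 10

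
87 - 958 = -871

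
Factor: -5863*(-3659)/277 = 11^1*13^1*41^1*277^(-1)*3659^1 = 21452717/277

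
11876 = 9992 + 1884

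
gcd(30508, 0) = 30508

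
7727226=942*8203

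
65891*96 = 6325536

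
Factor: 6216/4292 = 2^1*3^1*7^1*29^(-1) = 42/29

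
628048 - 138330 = 489718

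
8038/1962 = 4+95/981 ≈ 4.10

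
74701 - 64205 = 10496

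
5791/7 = 827 + 2/7 ≈ 827.29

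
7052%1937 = 1241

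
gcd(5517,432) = 9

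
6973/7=996 + 1/7 ≈ 996.14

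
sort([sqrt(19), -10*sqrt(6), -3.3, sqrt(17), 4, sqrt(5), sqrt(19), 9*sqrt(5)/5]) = [-10*sqrt(6), -3.3, sqrt(5), 4, 9*sqrt(5)/5, sqrt(17), sqrt(19), sqrt(19)]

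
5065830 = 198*25585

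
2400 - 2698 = -298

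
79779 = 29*2751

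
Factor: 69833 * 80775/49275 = 3^(-1) * 73^(-1) * 359^1 * 69833^1 = 25070047/219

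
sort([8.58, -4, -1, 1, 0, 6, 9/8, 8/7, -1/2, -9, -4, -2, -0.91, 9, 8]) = [-9, -4, -4, -2, -1, -0.91, -1/2, 0, 1, 9/8, 8/7, 6, 8, 8.58, 9]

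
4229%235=234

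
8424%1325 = 474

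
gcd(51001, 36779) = 1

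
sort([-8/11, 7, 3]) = [-8/11, 3, 7]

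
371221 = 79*4699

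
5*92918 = 464590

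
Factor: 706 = 2^1 * 353^1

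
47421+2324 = 49745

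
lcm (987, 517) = 10857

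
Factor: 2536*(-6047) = -1*2^3*317^1*6047^1 = -15335192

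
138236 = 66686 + 71550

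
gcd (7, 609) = 7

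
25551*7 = 178857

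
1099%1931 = 1099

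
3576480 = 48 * 74510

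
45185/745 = 60 + 97/149≈60.65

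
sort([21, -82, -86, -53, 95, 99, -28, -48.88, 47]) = [-86, -82, -53, -48.88, -28, 21, 47, 95, 99]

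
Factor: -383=-1 * 383^1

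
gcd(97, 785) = 1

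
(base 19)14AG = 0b10000100111101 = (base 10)8509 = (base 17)1C79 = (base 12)4B11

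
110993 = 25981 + 85012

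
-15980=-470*34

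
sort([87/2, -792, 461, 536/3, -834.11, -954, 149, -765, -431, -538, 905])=[-954, -834.11, -792, -765, -538, -431, 87/2, 149, 536/3, 461, 905]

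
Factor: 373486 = 2^1*186743^1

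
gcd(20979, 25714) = 1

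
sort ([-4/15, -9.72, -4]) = [-9.72, -4, -4/15]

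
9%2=1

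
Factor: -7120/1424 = -1*5^1 = -5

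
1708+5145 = 6853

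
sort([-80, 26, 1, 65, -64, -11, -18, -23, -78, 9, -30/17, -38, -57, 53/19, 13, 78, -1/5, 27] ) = [-80, -78, -64, -57, -38, -23, -18, -11, -30/17, -1/5, 1, 53/19, 9, 13, 26, 27, 65, 78] 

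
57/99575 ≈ 0.000572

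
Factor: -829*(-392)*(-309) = -1*2^3*3^1*7^2*103^1*829^1 = -100415112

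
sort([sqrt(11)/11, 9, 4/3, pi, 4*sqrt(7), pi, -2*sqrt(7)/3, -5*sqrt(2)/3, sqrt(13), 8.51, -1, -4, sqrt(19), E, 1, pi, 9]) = [-4, -5*sqrt(2)/3, -2*sqrt(7)/3, -1, sqrt(11)/11, 1, 4/3, E, pi, pi, pi, sqrt(13), sqrt(19), 8.51, 9, 9, 4*sqrt(7)]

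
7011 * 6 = 42066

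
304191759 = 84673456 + 219518303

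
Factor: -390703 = -1*390703^1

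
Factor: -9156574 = -1 * 2^1 * 7^1 * 17^1 * 79^1 * 487^1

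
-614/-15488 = 307/7744 ≈ 0.0396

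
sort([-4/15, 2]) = [-4/15, 2]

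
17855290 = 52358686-34503396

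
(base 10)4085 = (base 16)ff5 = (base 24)725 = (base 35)3bp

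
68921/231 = 298 + 83/231 ≈ 298.36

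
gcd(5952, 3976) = 8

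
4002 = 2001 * 2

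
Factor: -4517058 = -1 * 2^1 * 3^1 * 7^1 * 13^1 * 8273^1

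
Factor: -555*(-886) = 2^1*3^1*5^1*37^1*443^1 = 491730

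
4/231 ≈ 0.0173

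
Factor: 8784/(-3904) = -1*2^(-2)*3^2 = -9/4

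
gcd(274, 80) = 2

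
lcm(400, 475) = 7600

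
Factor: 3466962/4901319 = 2^1*3^2*29^(-1)*89^(-1)*211^(-1)*21401^1 = 385218/544591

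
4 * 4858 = 19432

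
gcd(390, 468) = 78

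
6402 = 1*6402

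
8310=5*1662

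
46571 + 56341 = 102912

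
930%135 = 120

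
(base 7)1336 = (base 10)517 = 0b1000000101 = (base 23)mb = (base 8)1005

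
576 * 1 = 576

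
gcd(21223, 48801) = 1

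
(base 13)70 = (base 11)83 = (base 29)34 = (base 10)91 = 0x5b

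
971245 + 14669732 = 15640977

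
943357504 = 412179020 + 531178484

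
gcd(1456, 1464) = 8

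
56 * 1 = 56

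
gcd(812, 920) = 4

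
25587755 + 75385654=100973409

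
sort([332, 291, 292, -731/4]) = [-731/4, 291, 292, 332]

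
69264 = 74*936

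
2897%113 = 72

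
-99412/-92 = 24853/23 ≈ 1080.57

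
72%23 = 3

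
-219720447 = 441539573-661260020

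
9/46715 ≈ 0.000193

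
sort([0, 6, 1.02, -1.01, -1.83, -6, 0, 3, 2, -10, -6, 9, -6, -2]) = [-10, -6, -6, -6, -2, -1.83, -1.01, 0, 0, 1.02, 2, 3, 6, 9]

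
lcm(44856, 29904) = 89712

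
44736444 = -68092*(-657)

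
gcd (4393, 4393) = 4393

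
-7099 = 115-7214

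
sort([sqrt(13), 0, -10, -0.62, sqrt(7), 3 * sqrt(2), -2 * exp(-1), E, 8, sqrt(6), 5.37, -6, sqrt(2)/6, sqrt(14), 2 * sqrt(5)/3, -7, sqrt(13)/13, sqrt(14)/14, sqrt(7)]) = [-10, -7, -6, -2 * exp(-1), -0.62, 0, sqrt(2)/6, sqrt(14)/14, sqrt(13)/13, 2 * sqrt(5)/3, sqrt(6), sqrt(7), sqrt(7), E, sqrt(13), sqrt(14), 3 * sqrt(2), 5.37, 8]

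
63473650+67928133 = 131401783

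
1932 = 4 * 483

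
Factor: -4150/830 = -1 * 5^1 = -5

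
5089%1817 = 1455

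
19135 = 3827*5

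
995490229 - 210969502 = 784520727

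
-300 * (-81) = 24300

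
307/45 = 6 + 37/45 ≈ 6.82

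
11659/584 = 19 + 563/584 ≈ 19.96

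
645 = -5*(-129)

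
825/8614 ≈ 0.0958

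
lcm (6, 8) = 24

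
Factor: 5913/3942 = 2^(-1)*3^1 = 3/2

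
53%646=53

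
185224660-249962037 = -64737377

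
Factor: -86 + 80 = -1*2^1*3^1 = -6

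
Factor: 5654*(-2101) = -1*2^1*11^2*191^1*257^1 = -11879054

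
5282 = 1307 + 3975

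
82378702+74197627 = 156576329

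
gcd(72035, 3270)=5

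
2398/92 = 1199/46 ≈ 26.07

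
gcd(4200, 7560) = 840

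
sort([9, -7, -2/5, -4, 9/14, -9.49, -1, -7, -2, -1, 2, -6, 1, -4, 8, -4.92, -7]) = [-9.49, -7, -7, -7, -6, -4.92, -4, -4, -2, -1, -1, -2/5, 9/14, 1, 2, 8, 9]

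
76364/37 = 2063 + 33/37 ≈ 2063.89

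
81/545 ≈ 0.149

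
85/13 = 6 + 7/13 ≈ 6.54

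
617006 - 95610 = 521396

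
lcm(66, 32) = 1056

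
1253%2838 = 1253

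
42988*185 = 7952780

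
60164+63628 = 123792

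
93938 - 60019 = 33919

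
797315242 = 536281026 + 261034216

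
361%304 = 57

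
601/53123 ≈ 0.0113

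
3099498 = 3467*894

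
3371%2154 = 1217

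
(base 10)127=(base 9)151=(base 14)91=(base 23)5c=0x7f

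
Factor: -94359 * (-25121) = 3^1 * 71^1 * 443^1 * 25121^1 = 2370392439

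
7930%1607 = 1502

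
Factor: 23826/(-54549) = -1*2^1*3^(-1)*19^1*29^(-1) = -38/87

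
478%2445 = 478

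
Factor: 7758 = 2^1*3^2*431^1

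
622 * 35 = 21770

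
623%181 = 80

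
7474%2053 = 1315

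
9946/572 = 4973/286 ≈ 17.39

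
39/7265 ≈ 0.00537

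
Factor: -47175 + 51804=3^1*1543^1=4629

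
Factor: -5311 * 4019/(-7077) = 3^(-1) * 7^(-1) * 47^1 * 113^1 * 337^(-1) * 4019^1 = 21344909/7077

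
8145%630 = 585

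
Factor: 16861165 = 5^1 * 3372233^1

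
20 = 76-56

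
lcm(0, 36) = 0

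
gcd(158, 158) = 158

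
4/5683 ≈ 0.000704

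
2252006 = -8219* (-274)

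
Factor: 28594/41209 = 2^1*7^(-2)*17^1 = 34/49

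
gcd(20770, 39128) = 134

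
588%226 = 136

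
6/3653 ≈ 0.00164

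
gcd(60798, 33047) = 1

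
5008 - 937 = 4071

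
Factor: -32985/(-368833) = 3^2*5^1*733^1*368833^(-1)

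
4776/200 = 597/25 = 23.88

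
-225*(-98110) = 22074750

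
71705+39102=110807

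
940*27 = 25380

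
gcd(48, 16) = 16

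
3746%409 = 65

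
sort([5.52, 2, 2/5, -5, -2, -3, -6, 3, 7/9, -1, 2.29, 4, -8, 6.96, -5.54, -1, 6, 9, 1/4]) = [-8, -6, -5.54, -5, -3, -2, -1, -1, 1/4, 2/5, 7/9, 2, 2.29, 3, 4, 5.52, 6, 6.96, 9]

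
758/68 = 379/34 ≈ 11.15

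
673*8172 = 5499756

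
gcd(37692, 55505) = 1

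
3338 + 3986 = 7324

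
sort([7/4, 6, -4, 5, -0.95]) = [-4, -0.95, 7/4, 5, 6]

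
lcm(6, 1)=6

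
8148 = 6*1358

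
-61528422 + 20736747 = -40791675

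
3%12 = 3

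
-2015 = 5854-7869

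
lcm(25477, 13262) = 968126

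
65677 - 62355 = 3322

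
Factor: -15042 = -1*2^1*3^1*23^1*109^1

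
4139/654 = 6 + 215/654 ≈ 6.33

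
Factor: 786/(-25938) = -1*3^(-1)*11^(-1) = -1/33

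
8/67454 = 4/33727 ≈ 0.000119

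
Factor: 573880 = 2^3*5^1*14347^1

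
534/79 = 6 + 60/79 ≈ 6.76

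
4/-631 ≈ -0.00634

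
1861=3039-1178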